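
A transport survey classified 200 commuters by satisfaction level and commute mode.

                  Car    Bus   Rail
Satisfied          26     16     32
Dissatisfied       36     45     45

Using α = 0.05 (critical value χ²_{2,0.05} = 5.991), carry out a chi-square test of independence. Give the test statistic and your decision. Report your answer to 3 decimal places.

Row totals: 74, 126. Column totals: 62, 61, 77. Grand total N = 200.
Expected counts (row total × column total / N):
  Satisfied, Car: 74×62/200 = 22.9400
  Satisfied, Bus: 74×61/200 = 22.5700
  Satisfied, Rail: 74×77/200 = 28.4900
  Dissatisfied, Car: 126×62/200 = 39.0600
  Dissatisfied, Bus: 126×61/200 = 38.4300
  Dissatisfied, Rail: 126×77/200 = 48.5100
Contributions (O − E)²/E:
  (26 − 22.9400)²/22.9400 = 0.4082
  (16 − 22.5700)²/22.5700 = 1.9125
  (32 − 28.4900)²/28.4900 = 0.4324
  (36 − 39.0600)²/39.0600 = 0.2397
  (45 − 38.4300)²/38.4300 = 1.1232
  (45 − 48.5100)²/48.5100 = 0.2540
χ² = 0.4082 + 1.9125 + 0.4324 + 0.2397 + 1.1232 + 0.2540 = 4.370
df = (2−1)(3−1) = 2. Since 4.370 < 5.991, fail to reject the null hypothesis of independence at α = 0.05.

4.370; fail to reject H₀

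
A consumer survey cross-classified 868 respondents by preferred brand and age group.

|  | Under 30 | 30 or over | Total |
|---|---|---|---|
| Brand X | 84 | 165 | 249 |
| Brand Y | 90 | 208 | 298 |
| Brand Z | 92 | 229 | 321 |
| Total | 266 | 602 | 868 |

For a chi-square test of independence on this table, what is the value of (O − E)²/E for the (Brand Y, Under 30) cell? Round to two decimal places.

0.02

Row total (Brand Y) = 298; column total (Under 30) = 266; N = 868.
Expected count E = 298 × 266 / 868 = 91.323.
Contribution = (O − E)²/E = (90 − 91.323)² / 91.323 = 0.02.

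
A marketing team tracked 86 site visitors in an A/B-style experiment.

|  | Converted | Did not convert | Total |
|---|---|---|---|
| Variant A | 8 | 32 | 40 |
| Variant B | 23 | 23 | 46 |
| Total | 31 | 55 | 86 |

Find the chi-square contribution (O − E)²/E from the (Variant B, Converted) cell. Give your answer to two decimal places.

2.48

Row total (Variant B) = 46; column total (Converted) = 31; N = 86.
Expected count E = 46 × 31 / 86 = 16.581.
Contribution = (O − E)²/E = (23 − 16.581)² / 16.581 = 2.48.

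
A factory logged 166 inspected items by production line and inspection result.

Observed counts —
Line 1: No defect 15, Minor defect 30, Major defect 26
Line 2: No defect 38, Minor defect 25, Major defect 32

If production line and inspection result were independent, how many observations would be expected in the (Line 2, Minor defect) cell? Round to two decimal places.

Row total (Line 2) = 95; column total (Minor defect) = 55; grand total N = 166.
Expected count = (row total × column total) / N = 95 × 55 / 166 = 31.48.

31.48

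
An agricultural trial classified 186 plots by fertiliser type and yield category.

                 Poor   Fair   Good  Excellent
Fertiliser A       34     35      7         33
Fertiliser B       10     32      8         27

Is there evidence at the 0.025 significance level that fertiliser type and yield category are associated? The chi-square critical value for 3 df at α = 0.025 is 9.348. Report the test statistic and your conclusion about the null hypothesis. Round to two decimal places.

Row totals: 109, 77. Column totals: 44, 67, 15, 60. Grand total N = 186.
Expected counts (row total × column total / N):
  Fertiliser A, Poor: 109×44/186 = 25.7849
  Fertiliser A, Fair: 109×67/186 = 39.2634
  Fertiliser A, Good: 109×15/186 = 8.7903
  Fertiliser A, Excellent: 109×60/186 = 35.1613
  Fertiliser B, Poor: 77×44/186 = 18.2151
  Fertiliser B, Fair: 77×67/186 = 27.7366
  Fertiliser B, Good: 77×15/186 = 6.2097
  Fertiliser B, Excellent: 77×60/186 = 24.8387
Contributions (O − E)²/E:
  (34 − 25.7849)²/25.7849 = 2.6173
  (35 − 39.2634)²/39.2634 = 0.4629
  (7 − 8.7903)²/8.7903 = 0.3646
  (33 − 35.1613)²/35.1613 = 0.1329
  (10 − 18.2151)²/18.2151 = 3.7051
  (32 − 27.7366)²/27.7366 = 0.6553
  (8 − 6.2097)²/6.2097 = 0.5162
  (27 − 24.8387)²/24.8387 = 0.1881
χ² = 2.6173 + 0.4629 + 0.3646 + 0.1329 + 3.7051 + 0.6553 + 0.5162 + 0.1881 = 8.64
df = (2−1)(4−1) = 3. Since 8.64 < 9.348, fail to reject the null hypothesis of independence at α = 0.025.

8.64; fail to reject H₀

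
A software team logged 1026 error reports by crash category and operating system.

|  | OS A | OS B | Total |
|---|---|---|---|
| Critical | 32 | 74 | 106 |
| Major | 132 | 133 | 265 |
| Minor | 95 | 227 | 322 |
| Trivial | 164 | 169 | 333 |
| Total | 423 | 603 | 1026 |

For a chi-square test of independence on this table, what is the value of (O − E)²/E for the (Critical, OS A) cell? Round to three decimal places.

3.133

Row total (Critical) = 106; column total (OS A) = 423; N = 1026.
Expected count E = 106 × 423 / 1026 = 43.7018.
Contribution = (O − E)²/E = (32 − 43.7018)² / 43.7018 = 3.133.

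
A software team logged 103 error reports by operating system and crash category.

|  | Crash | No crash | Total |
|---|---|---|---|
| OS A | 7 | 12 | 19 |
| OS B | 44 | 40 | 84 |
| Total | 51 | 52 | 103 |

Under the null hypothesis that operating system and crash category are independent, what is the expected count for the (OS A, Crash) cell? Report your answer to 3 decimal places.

Row total (OS A) = 19; column total (Crash) = 51; grand total N = 103.
Expected count = (row total × column total) / N = 19 × 51 / 103 = 9.408.

9.408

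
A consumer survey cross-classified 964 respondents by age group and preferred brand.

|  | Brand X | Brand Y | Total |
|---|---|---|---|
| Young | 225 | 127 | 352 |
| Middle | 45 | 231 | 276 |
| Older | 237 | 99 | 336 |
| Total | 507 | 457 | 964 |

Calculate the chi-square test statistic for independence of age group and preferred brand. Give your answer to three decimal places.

Grand total N = 964.
Expected counts (row total × column total / N):
  Young, Brand X: 352×507/964 = 185.1286
  Young, Brand Y: 352×457/964 = 166.8714
  Middle, Brand X: 276×507/964 = 145.1577
  Middle, Brand Y: 276×457/964 = 130.8423
  Older, Brand X: 336×507/964 = 176.7137
  Older, Brand Y: 336×457/964 = 159.2863
Contributions (O − E)²/E:
  (225 − 185.1286)²/185.1286 = 8.5872
  (127 − 166.8714)²/166.8714 = 9.5267
  (45 − 145.1577)²/145.1577 = 69.1080
  (231 − 130.8423)²/130.8423 = 76.6691
  (237 − 176.7137)²/176.7137 = 20.5668
  (99 − 159.2863)²/159.2863 = 22.8170
χ² = 8.5872 + 9.5267 + 69.1080 + 76.6691 + 20.5668 + 22.8170 = 207.275

207.275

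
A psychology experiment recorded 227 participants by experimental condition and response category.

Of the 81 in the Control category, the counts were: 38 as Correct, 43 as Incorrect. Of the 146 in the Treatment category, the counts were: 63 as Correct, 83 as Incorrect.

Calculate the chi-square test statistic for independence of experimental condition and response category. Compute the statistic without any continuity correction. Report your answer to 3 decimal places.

0.299

Row totals: 81, 146. Column totals: 101, 126. Grand total N = 227.
Expected counts (row total × column total / N):
  Control, Correct: 81×101/227 = 36.0396
  Control, Incorrect: 81×126/227 = 44.9604
  Treatment, Correct: 146×101/227 = 64.9604
  Treatment, Incorrect: 146×126/227 = 81.0396
Contributions (O − E)²/E:
  (38 − 36.0396)²/36.0396 = 0.1066
  (43 − 44.9604)²/44.9604 = 0.0855
  (63 − 64.9604)²/64.9604 = 0.0592
  (83 − 81.0396)²/81.0396 = 0.0474
χ² = 0.1066 + 0.0855 + 0.0592 + 0.0474 = 0.299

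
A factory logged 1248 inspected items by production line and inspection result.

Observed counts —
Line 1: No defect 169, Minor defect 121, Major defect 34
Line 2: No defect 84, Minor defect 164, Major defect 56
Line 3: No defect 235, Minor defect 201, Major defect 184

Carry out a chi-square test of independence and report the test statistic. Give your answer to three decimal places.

87.104

Row totals: 324, 304, 620. Column totals: 488, 486, 274. Grand total N = 1248.
Expected counts (row total × column total / N):
  Line 1, No defect: 324×488/1248 = 126.6923
  Line 1, Minor defect: 324×486/1248 = 126.1731
  Line 1, Major defect: 324×274/1248 = 71.1346
  Line 2, No defect: 304×488/1248 = 118.8718
  Line 2, Minor defect: 304×486/1248 = 118.3846
  Line 2, Major defect: 304×274/1248 = 66.7436
  Line 3, No defect: 620×488/1248 = 242.4359
  Line 3, Minor defect: 620×486/1248 = 241.4423
  Line 3, Major defect: 620×274/1248 = 136.1218
Contributions (O − E)²/E:
  (169 − 126.6923)²/126.6923 = 14.1283
  (121 − 126.1731)²/126.1731 = 0.2121
  (34 − 71.1346)²/71.1346 = 19.3855
  (84 − 118.8718)²/118.8718 = 10.2299
  (164 − 118.3846)²/118.3846 = 17.5763
  (56 − 66.7436)²/66.7436 = 1.7294
  (235 − 242.4359)²/242.4359 = 0.2281
  (201 − 241.4423)²/241.4423 = 6.7742
  (184 − 136.1218)²/136.1218 = 16.8402
χ² = 14.1283 + 0.2121 + 19.3855 + 10.2299 + 17.5763 + 1.7294 + 0.2281 + 6.7742 + 16.8402 = 87.104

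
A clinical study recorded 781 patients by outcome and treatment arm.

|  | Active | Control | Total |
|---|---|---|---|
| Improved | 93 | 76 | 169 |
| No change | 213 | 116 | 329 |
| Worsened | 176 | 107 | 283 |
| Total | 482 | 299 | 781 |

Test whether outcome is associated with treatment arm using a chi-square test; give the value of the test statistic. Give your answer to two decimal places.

4.50

Grand total N = 781.
Expected counts (row total × column total / N):
  Improved, Active: 169×482/781 = 104.300
  Improved, Control: 169×299/781 = 64.700
  No change, Active: 329×482/781 = 203.045
  No change, Control: 329×299/781 = 125.955
  Worsened, Active: 283×482/781 = 174.656
  Worsened, Control: 283×299/781 = 108.344
Contributions (O − E)²/E:
  (93 − 104.300)²/104.300 = 1.2243
  (76 − 64.700)²/64.700 = 1.9736
  (213 − 203.045)²/203.045 = 0.4881
  (116 − 125.955)²/125.955 = 0.7868
  (176 − 174.656)²/174.656 = 0.0103
  (107 − 108.344)²/108.344 = 0.0167
χ² = 1.2243 + 1.9736 + 0.4881 + 0.7868 + 0.0103 + 0.0167 = 4.50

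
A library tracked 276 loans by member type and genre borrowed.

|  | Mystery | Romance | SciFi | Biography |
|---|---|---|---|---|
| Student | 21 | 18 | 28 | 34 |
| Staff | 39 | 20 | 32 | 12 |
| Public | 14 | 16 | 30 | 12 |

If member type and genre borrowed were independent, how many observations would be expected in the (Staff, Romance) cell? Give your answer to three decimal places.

20.152

Row total (Staff) = 103; column total (Romance) = 54; grand total N = 276.
Expected count = (row total × column total) / N = 103 × 54 / 276 = 20.152.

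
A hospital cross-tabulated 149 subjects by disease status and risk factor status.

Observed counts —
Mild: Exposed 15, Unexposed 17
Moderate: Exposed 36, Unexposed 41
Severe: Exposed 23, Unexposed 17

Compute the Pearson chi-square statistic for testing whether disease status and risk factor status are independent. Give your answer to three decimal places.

Row totals: 32, 77, 40. Column totals: 74, 75. Grand total N = 149.
Expected counts (row total × column total / N):
  Mild, Exposed: 32×74/149 = 15.8926
  Mild, Unexposed: 32×75/149 = 16.1074
  Moderate, Exposed: 77×74/149 = 38.2416
  Moderate, Unexposed: 77×75/149 = 38.7584
  Severe, Exposed: 40×74/149 = 19.8658
  Severe, Unexposed: 40×75/149 = 20.1342
Contributions (O − E)²/E:
  (15 − 15.8926)²/15.8926 = 0.0501
  (17 − 16.1074)²/16.1074 = 0.0495
  (36 − 38.2416)²/38.2416 = 0.1314
  (41 − 38.7584)²/38.7584 = 0.1296
  (23 − 19.8658)²/19.8658 = 0.4945
  (17 − 20.1342)²/20.1342 = 0.4879
χ² = 0.0501 + 0.0495 + 0.1314 + 0.1296 + 0.4945 + 0.4879 = 1.343

1.343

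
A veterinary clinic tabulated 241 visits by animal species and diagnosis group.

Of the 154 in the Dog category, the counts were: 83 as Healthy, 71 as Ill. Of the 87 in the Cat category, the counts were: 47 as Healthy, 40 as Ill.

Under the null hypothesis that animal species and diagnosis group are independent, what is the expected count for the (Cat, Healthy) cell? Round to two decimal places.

Row total (Cat) = 87; column total (Healthy) = 130; grand total N = 241.
Expected count = (row total × column total) / N = 87 × 130 / 241 = 46.93.

46.93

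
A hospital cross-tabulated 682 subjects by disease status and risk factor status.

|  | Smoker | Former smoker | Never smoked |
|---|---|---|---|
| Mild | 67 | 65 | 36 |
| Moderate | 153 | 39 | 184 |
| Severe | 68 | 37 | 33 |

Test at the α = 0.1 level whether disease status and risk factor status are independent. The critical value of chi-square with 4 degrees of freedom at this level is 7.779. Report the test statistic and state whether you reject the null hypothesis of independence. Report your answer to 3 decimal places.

82.034; reject H₀

Row totals: 168, 376, 138. Column totals: 288, 141, 253. Grand total N = 682.
Expected counts (row total × column total / N):
  Mild, Smoker: 168×288/682 = 70.9443
  Mild, Former smoker: 168×141/682 = 34.7331
  Mild, Never smoked: 168×253/682 = 62.3226
  Moderate, Smoker: 376×288/682 = 158.7801
  Moderate, Former smoker: 376×141/682 = 77.7361
  Moderate, Never smoked: 376×253/682 = 139.4839
  Severe, Smoker: 138×288/682 = 58.2757
  Severe, Former smoker: 138×141/682 = 28.5308
  Severe, Never smoked: 138×253/682 = 51.1935
Contributions (O − E)²/E:
  (67 − 70.9443)²/70.9443 = 0.2193
  (65 − 34.7331)²/34.7331 = 26.3750
  (36 − 62.3226)²/62.3226 = 11.1176
  (153 − 158.7801)²/158.7801 = 0.2104
  (39 − 77.7361)²/77.7361 = 19.3023
  (184 − 139.4839)²/139.4839 = 14.2073
  (68 − 58.2757)²/58.2757 = 1.6227
  (37 − 28.5308)²/28.5308 = 2.5140
  (33 − 51.1935)²/51.1935 = 6.4657
χ² = 0.2193 + 26.3750 + 11.1176 + 0.2104 + 19.3023 + 14.2073 + 1.6227 + 2.5140 + 6.4657 = 82.034
df = (3−1)(3−1) = 4. Since 82.034 > 7.779, reject the null hypothesis of independence at α = 0.1.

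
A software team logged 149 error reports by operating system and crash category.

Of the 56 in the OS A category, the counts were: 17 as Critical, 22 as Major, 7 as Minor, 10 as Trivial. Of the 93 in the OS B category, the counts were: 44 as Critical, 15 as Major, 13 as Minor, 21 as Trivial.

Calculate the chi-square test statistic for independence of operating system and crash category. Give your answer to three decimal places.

Row totals: 56, 93. Column totals: 61, 37, 20, 31. Grand total N = 149.
Expected counts (row total × column total / N):
  OS A, Critical: 56×61/149 = 22.9262
  OS A, Major: 56×37/149 = 13.9060
  OS A, Minor: 56×20/149 = 7.5168
  OS A, Trivial: 56×31/149 = 11.6510
  OS B, Critical: 93×61/149 = 38.0738
  OS B, Major: 93×37/149 = 23.0940
  OS B, Minor: 93×20/149 = 12.4832
  OS B, Trivial: 93×31/149 = 19.3490
Contributions (O − E)²/E:
  (17 − 22.9262)²/22.9262 = 1.5319
  (22 − 13.9060)²/13.9060 = 4.7111
  (7 − 7.5168)²/7.5168 = 0.0355
  (10 − 11.6510)²/11.6510 = 0.2340
  (44 − 38.0738)²/38.0738 = 0.9224
  (15 − 23.0940)²/23.0940 = 2.8368
  (13 − 12.4832)²/12.4832 = 0.0214
  (21 − 19.3490)²/19.3490 = 0.1409
χ² = 1.5319 + 4.7111 + 0.0355 + 0.2340 + 0.9224 + 2.8368 + 0.0214 + 0.1409 = 10.434

10.434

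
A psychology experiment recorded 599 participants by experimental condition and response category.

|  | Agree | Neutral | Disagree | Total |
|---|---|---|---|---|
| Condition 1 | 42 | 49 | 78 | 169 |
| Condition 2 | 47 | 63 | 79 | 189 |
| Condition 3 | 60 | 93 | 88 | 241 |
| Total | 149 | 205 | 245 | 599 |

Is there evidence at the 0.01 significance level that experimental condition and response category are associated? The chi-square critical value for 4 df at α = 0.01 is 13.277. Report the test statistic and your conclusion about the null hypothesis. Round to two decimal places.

5.05; fail to reject H₀

Grand total N = 599.
Expected counts (row total × column total / N):
  Condition 1, Agree: 169×149/599 = 42.038
  Condition 1, Neutral: 169×205/599 = 57.838
  Condition 1, Disagree: 169×245/599 = 69.124
  Condition 2, Agree: 189×149/599 = 47.013
  Condition 2, Neutral: 189×205/599 = 64.683
  Condition 2, Disagree: 189×245/599 = 77.304
  Condition 3, Agree: 241×149/599 = 59.948
  Condition 3, Neutral: 241×205/599 = 82.479
  Condition 3, Disagree: 241×245/599 = 98.573
Contributions (O − E)²/E:
  (42 − 42.038)²/42.038 = 0.0000
  (49 − 57.838)²/57.838 = 1.3505
  (78 − 69.124)²/69.124 = 1.1397
  (47 − 47.013)²/47.013 = 0.0000
  (63 − 64.683)²/64.683 = 0.0438
  (79 − 77.304)²/77.304 = 0.0372
  (60 − 59.948)²/59.948 = 0.0000
  (93 − 82.479)²/82.479 = 1.3421
  (88 − 98.573)²/98.573 = 1.1341
χ² = 0.0000 + 1.3505 + 1.1397 + 0.0000 + 0.0438 + 0.0372 + 0.0000 + 1.3421 + 1.1341 = 5.05
df = (3−1)(3−1) = 4. Since 5.05 < 13.277, fail to reject the null hypothesis of independence at α = 0.01.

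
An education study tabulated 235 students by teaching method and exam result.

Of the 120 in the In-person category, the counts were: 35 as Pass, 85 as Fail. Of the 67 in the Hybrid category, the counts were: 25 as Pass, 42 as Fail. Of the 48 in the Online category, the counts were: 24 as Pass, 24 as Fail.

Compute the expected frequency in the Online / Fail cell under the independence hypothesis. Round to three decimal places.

Row total (Online) = 48; column total (Fail) = 151; grand total N = 235.
Expected count = (row total × column total) / N = 48 × 151 / 235 = 30.843.

30.843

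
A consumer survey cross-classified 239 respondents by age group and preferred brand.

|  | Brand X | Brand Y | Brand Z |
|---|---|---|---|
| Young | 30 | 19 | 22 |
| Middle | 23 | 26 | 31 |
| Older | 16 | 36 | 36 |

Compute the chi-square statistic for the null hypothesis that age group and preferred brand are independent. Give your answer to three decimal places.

11.390

Row totals: 71, 80, 88. Column totals: 69, 81, 89. Grand total N = 239.
Expected counts (row total × column total / N):
  Young, Brand X: 71×69/239 = 20.4979
  Young, Brand Y: 71×81/239 = 24.0628
  Young, Brand Z: 71×89/239 = 26.4393
  Middle, Brand X: 80×69/239 = 23.0962
  Middle, Brand Y: 80×81/239 = 27.1130
  Middle, Brand Z: 80×89/239 = 29.7908
  Older, Brand X: 88×69/239 = 25.4059
  Older, Brand Y: 88×81/239 = 29.8243
  Older, Brand Z: 88×89/239 = 32.7699
Contributions (O − E)²/E:
  (30 − 20.4979)²/20.4979 = 4.4048
  (19 − 24.0628)²/24.0628 = 1.0652
  (22 − 26.4393)²/26.4393 = 0.7454
  (23 − 23.0962)²/23.0962 = 0.0004
  (26 − 27.1130)²/27.1130 = 0.0457
  (31 − 29.7908)²/29.7908 = 0.0491
  (16 − 25.4059)²/25.4059 = 3.4823
  (36 − 29.8243)²/29.8243 = 1.2788
  (36 − 32.7699)²/32.7699 = 0.3184
χ² = 4.4048 + 1.0652 + 0.7454 + 0.0004 + 0.0457 + 0.0491 + 3.4823 + 1.2788 + 0.3184 = 11.390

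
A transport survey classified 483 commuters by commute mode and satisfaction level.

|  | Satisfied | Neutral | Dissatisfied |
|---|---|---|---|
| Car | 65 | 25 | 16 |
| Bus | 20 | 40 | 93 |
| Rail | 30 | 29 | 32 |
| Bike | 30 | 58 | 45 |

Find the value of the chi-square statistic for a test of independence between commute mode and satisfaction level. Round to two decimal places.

97.49

Row totals: 106, 153, 91, 133. Column totals: 145, 152, 186. Grand total N = 483.
Expected counts (row total × column total / N):
  Car, Satisfied: 106×145/483 = 31.822
  Car, Neutral: 106×152/483 = 33.358
  Car, Dissatisfied: 106×186/483 = 40.820
  Bus, Satisfied: 153×145/483 = 45.932
  Bus, Neutral: 153×152/483 = 48.149
  Bus, Dissatisfied: 153×186/483 = 58.919
  Rail, Satisfied: 91×145/483 = 27.319
  Rail, Neutral: 91×152/483 = 28.638
  Rail, Dissatisfied: 91×186/483 = 35.043
  Bike, Satisfied: 133×145/483 = 39.928
  Bike, Neutral: 133×152/483 = 41.855
  Bike, Dissatisfied: 133×186/483 = 51.217
Contributions (O − E)²/E:
  (65 − 31.822)²/31.822 = 34.5918
  (25 − 33.358)²/33.358 = 2.0941
  (16 − 40.820)²/40.820 = 15.0914
  (20 − 45.932)²/45.932 = 14.6405
  (40 − 48.149)²/48.149 = 1.3792
  (93 − 58.919)²/58.919 = 19.7138
  (30 − 27.319)²/27.319 = 0.2631
  (29 − 28.638)²/28.638 = 0.0046
  (32 − 35.043)²/35.043 = 0.2642
  (30 − 39.928)²/39.928 = 2.4686
  (58 − 41.855)²/41.855 = 6.2277
  (45 − 51.217)²/51.217 = 0.7547
χ² = 34.5918 + 2.0941 + 15.0914 + 14.6405 + 1.3792 + 19.7138 + 0.2631 + 0.0046 + 0.2642 + 2.4686 + 6.2277 + 0.7547 = 97.49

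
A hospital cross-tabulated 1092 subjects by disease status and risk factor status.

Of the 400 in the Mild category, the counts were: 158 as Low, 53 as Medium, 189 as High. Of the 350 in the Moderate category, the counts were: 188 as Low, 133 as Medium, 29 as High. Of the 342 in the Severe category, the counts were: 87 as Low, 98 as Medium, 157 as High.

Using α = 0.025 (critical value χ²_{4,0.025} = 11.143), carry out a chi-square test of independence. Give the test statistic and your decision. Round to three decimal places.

Row totals: 400, 350, 342. Column totals: 433, 284, 375. Grand total N = 1092.
Expected counts (row total × column total / N):
  Mild, Low: 400×433/1092 = 158.6081
  Mild, Medium: 400×284/1092 = 104.0293
  Mild, High: 400×375/1092 = 137.3626
  Moderate, Low: 350×433/1092 = 138.7821
  Moderate, Medium: 350×284/1092 = 91.0256
  Moderate, High: 350×375/1092 = 120.1923
  Severe, Low: 342×433/1092 = 135.6099
  Severe, Medium: 342×284/1092 = 88.9451
  Severe, High: 342×375/1092 = 117.4451
Contributions (O − E)²/E:
  (158 − 158.6081)²/158.6081 = 0.0023
  (53 − 104.0293)²/104.0293 = 25.0313
  (189 − 137.3626)²/137.3626 = 19.4116
  (188 − 138.7821)²/138.7821 = 17.4547
  (133 − 91.0256)²/91.0256 = 19.3555
  (29 − 120.1923)²/120.1923 = 69.1894
  (87 − 135.6099)²/135.6099 = 17.4244
  (98 − 88.9451)²/88.9451 = 0.9218
  (157 − 117.4451)²/117.4451 = 13.3219
χ² = 0.0023 + 25.0313 + 19.4116 + 17.4547 + 19.3555 + 69.1894 + 17.4244 + 0.9218 + 13.3219 = 182.113
df = (3−1)(3−1) = 4. Since 182.113 > 11.143, reject the null hypothesis of independence at α = 0.025.

182.113; reject H₀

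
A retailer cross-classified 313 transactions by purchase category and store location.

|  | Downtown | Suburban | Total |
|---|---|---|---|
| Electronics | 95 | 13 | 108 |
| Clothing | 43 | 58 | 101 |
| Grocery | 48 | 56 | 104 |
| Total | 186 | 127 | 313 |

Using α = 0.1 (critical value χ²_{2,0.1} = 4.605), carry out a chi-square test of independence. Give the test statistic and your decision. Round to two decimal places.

55.97; reject H₀

Grand total N = 313.
Expected counts (row total × column total / N):
  Electronics, Downtown: 108×186/313 = 64.179
  Electronics, Suburban: 108×127/313 = 43.821
  Clothing, Downtown: 101×186/313 = 60.019
  Clothing, Suburban: 101×127/313 = 40.981
  Grocery, Downtown: 104×186/313 = 61.802
  Grocery, Suburban: 104×127/313 = 42.198
Contributions (O − E)²/E:
  (95 − 64.179)²/64.179 = 14.8013
  (13 − 43.821)²/43.821 = 21.6776
  (43 − 60.019)²/60.019 = 4.8259
  (58 − 40.981)²/40.981 = 7.0678
  (48 − 61.802)²/61.802 = 3.0823
  (56 − 42.198)²/42.198 = 4.5143
χ² = 14.8013 + 21.6776 + 4.8259 + 7.0678 + 3.0823 + 4.5143 = 55.97
df = (3−1)(2−1) = 2. Since 55.97 > 4.605, reject the null hypothesis of independence at α = 0.1.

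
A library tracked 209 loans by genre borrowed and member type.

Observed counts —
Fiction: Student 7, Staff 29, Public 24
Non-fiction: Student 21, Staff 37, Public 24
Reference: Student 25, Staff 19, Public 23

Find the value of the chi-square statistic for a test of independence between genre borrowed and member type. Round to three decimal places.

Row totals: 60, 82, 67. Column totals: 53, 85, 71. Grand total N = 209.
Expected counts (row total × column total / N):
  Fiction, Student: 60×53/209 = 15.2153
  Fiction, Staff: 60×85/209 = 24.4019
  Fiction, Public: 60×71/209 = 20.3828
  Non-fiction, Student: 82×53/209 = 20.7943
  Non-fiction, Staff: 82×85/209 = 33.3493
  Non-fiction, Public: 82×71/209 = 27.8565
  Reference, Student: 67×53/209 = 16.9904
  Reference, Staff: 67×85/209 = 27.2488
  Reference, Public: 67×71/209 = 22.7608
Contributions (O − E)²/E:
  (7 − 15.2153)²/15.2153 = 4.4357
  (29 − 24.4019)²/24.4019 = 0.8664
  (24 − 20.3828)²/20.3828 = 0.6419
  (21 − 20.7943)²/20.7943 = 0.0020
  (37 − 33.3493)²/33.3493 = 0.3996
  (24 − 27.8565)²/27.8565 = 0.5339
  (25 − 16.9904)²/16.9904 = 3.7759
  (19 − 27.2488)²/27.2488 = 2.4971
  (23 − 22.7608)²/22.7608 = 0.0025
χ² = 4.4357 + 0.8664 + 0.6419 + 0.0020 + 0.3996 + 0.5339 + 3.7759 + 2.4971 + 0.0025 = 13.155

13.155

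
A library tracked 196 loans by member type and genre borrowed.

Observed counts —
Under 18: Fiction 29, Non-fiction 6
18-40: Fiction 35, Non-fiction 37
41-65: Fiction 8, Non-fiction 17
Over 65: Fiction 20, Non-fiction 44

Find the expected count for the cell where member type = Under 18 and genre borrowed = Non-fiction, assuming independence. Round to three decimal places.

18.571

Row total (Under 18) = 35; column total (Non-fiction) = 104; grand total N = 196.
Expected count = (row total × column total) / N = 35 × 104 / 196 = 18.571.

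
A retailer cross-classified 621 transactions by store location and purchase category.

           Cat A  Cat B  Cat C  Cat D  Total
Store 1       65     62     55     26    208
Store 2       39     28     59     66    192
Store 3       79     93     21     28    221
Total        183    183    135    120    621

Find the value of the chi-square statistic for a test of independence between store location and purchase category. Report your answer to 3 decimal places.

Grand total N = 621.
Expected counts (row total × column total / N):
  Store 1, Cat A: 208×183/621 = 61.2947
  Store 1, Cat B: 208×183/621 = 61.2947
  Store 1, Cat C: 208×135/621 = 45.2174
  Store 1, Cat D: 208×120/621 = 40.1932
  Store 2, Cat A: 192×183/621 = 56.5797
  Store 2, Cat B: 192×183/621 = 56.5797
  Store 2, Cat C: 192×135/621 = 41.7391
  Store 2, Cat D: 192×120/621 = 37.1014
  Store 3, Cat A: 221×183/621 = 65.1256
  Store 3, Cat B: 221×183/621 = 65.1256
  Store 3, Cat C: 221×135/621 = 48.0435
  Store 3, Cat D: 221×120/621 = 42.7053
Contributions (O − E)²/E:
  (65 − 61.2947)²/61.2947 = 0.2240
  (62 − 61.2947)²/61.2947 = 0.0081
  (55 − 45.2174)²/45.2174 = 2.1164
  (26 − 40.1932)²/40.1932 = 5.0120
  (39 − 56.5797)²/56.5797 = 5.4621
  (28 − 56.5797)²/56.5797 = 14.4363
  (59 − 41.7391)²/41.7391 = 7.1381
  (66 − 37.1014)²/37.1014 = 22.5094
  (79 − 65.1256)²/65.1256 = 2.9558
  (93 − 65.1256)²/65.1256 = 11.9305
  (21 − 48.0435)²/48.0435 = 15.2227
  (28 − 42.7053)²/42.7053 = 5.0637
χ² = 0.2240 + 0.0081 + 2.1164 + 5.0120 + 5.4621 + 14.4363 + 7.1381 + 22.5094 + 2.9558 + 11.9305 + 15.2227 + 5.0637 = 92.079

92.079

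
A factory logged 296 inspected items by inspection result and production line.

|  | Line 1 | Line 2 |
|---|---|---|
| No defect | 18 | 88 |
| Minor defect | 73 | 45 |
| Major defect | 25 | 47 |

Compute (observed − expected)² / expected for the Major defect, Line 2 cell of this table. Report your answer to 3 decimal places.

Row total (Major defect) = 72; column total (Line 2) = 180; N = 296.
Expected count E = 72 × 180 / 296 = 43.7838.
Contribution = (O − E)²/E = (47 − 43.7838)² / 43.7838 = 0.236.

0.236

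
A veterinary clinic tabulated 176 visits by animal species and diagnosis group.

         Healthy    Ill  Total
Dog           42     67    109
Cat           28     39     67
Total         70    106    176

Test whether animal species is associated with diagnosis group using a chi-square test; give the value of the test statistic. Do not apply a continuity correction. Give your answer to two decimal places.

0.18

Grand total N = 176.
Expected counts (row total × column total / N):
  Dog, Healthy: 109×70/176 = 43.352
  Dog, Ill: 109×106/176 = 65.648
  Cat, Healthy: 67×70/176 = 26.648
  Cat, Ill: 67×106/176 = 40.352
Contributions (O − E)²/E:
  (42 − 43.352)²/43.352 = 0.0422
  (67 − 65.648)²/65.648 = 0.0278
  (28 − 26.648)²/26.648 = 0.0686
  (39 − 40.352)²/40.352 = 0.0453
χ² = 0.0422 + 0.0278 + 0.0686 + 0.0453 = 0.18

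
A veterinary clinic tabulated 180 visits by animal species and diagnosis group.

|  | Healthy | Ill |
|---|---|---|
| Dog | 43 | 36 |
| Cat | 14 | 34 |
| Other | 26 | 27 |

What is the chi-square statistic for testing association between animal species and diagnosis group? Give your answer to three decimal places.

7.932

Row totals: 79, 48, 53. Column totals: 83, 97. Grand total N = 180.
Expected counts (row total × column total / N):
  Dog, Healthy: 79×83/180 = 36.42778
  Dog, Ill: 79×97/180 = 42.57222
  Cat, Healthy: 48×83/180 = 22.13333
  Cat, Ill: 48×97/180 = 25.86667
  Other, Healthy: 53×83/180 = 24.43889
  Other, Ill: 53×97/180 = 28.56111
Contributions (O − E)²/E:
  (43 − 36.42778)²/36.42778 = 1.1857
  (36 − 42.57222)²/42.57222 = 1.0146
  (14 − 22.13333)²/22.13333 = 2.9888
  (34 − 25.86667)²/25.86667 = 2.5574
  (26 − 24.43889)²/24.43889 = 0.0997
  (27 − 28.56111)²/28.56111 = 0.0853
χ² = 1.1857 + 1.0146 + 2.9888 + 2.5574 + 0.0997 + 0.0853 = 7.932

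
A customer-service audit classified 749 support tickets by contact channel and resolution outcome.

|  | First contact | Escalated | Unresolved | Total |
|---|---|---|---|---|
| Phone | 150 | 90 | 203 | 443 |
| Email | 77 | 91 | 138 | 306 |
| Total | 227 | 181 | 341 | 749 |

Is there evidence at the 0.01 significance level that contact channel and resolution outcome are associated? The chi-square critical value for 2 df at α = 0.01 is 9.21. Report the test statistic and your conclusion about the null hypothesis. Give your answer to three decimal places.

Grand total N = 749.
Expected counts (row total × column total / N):
  Phone, First contact: 443×227/749 = 134.2603
  Phone, Escalated: 443×181/749 = 107.0534
  Phone, Unresolved: 443×341/749 = 201.6862
  Email, First contact: 306×227/749 = 92.7397
  Email, Escalated: 306×181/749 = 73.9466
  Email, Unresolved: 306×341/749 = 139.3138
Contributions (O − E)²/E:
  (150 − 134.2603)²/134.2603 = 1.8452
  (90 − 107.0534)²/107.0534 = 2.7166
  (203 − 201.6862)²/201.6862 = 0.0086
  (77 − 92.7397)²/92.7397 = 2.6713
  (91 − 73.9466)²/73.9466 = 3.9328
  (138 − 139.3138)²/139.3138 = 0.0124
χ² = 1.8452 + 2.7166 + 0.0086 + 2.6713 + 3.9328 + 0.0124 = 11.187
df = (2−1)(3−1) = 2. Since 11.187 > 9.21, reject the null hypothesis of independence at α = 0.01.

11.187; reject H₀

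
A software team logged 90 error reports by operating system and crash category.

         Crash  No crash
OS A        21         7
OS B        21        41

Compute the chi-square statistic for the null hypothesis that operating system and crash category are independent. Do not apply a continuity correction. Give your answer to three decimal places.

Row totals: 28, 62. Column totals: 42, 48. Grand total N = 90.
Expected counts (row total × column total / N):
  OS A, Crash: 28×42/90 = 13.0667
  OS A, No crash: 28×48/90 = 14.9333
  OS B, Crash: 62×42/90 = 28.9333
  OS B, No crash: 62×48/90 = 33.0667
Contributions (O − E)²/E:
  (21 − 13.0667)²/13.0667 = 4.8166
  (7 − 14.9333)²/14.9333 = 4.2146
  (21 − 28.9333)²/28.9333 = 2.1753
  (41 − 33.0667)²/33.0667 = 1.9033
χ² = 4.8166 + 4.2146 + 2.1753 + 1.9033 = 13.110

13.110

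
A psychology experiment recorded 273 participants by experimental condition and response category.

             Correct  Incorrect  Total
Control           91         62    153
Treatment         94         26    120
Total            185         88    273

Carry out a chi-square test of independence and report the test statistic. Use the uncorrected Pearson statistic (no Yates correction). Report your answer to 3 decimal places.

Grand total N = 273.
Expected counts (row total × column total / N):
  Control, Correct: 153×185/273 = 103.6813
  Control, Incorrect: 153×88/273 = 49.3187
  Treatment, Correct: 120×185/273 = 81.3187
  Treatment, Incorrect: 120×88/273 = 38.6813
Contributions (O − E)²/E:
  (91 − 103.6813)²/103.6813 = 1.5511
  (62 − 49.3187)²/49.3187 = 3.2607
  (94 − 81.3187)²/81.3187 = 1.9776
  (26 − 38.6813)²/38.6813 = 4.1574
χ² = 1.5511 + 3.2607 + 1.9776 + 4.1574 = 10.947

10.947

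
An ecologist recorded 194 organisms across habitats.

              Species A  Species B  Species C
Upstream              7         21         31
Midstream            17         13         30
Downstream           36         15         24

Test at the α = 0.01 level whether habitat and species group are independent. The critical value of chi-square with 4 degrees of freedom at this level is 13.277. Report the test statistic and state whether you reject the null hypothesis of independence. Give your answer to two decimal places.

21.69; reject H₀

Row totals: 59, 60, 75. Column totals: 60, 49, 85. Grand total N = 194.
Expected counts (row total × column total / N):
  Upstream, Species A: 59×60/194 = 18.247
  Upstream, Species B: 59×49/194 = 14.902
  Upstream, Species C: 59×85/194 = 25.851
  Midstream, Species A: 60×60/194 = 18.557
  Midstream, Species B: 60×49/194 = 15.155
  Midstream, Species C: 60×85/194 = 26.289
  Downstream, Species A: 75×60/194 = 23.196
  Downstream, Species B: 75×49/194 = 18.943
  Downstream, Species C: 75×85/194 = 32.861
Contributions (O − E)²/E:
  (7 − 18.247)²/18.247 = 6.9324
  (21 − 14.902)²/14.902 = 2.4953
  (31 − 25.851)²/25.851 = 1.0256
  (17 − 18.557)²/18.557 = 0.1306
  (13 − 15.155)²/15.155 = 0.3064
  (30 − 26.289)²/26.289 = 0.5239
  (36 − 23.196)²/23.196 = 7.0677
  (15 − 18.943)²/18.943 = 0.8207
  (24 − 32.861)²/32.861 = 2.3894
χ² = 6.9324 + 2.4953 + 1.0256 + 0.1306 + 0.3064 + 0.5239 + 7.0677 + 0.8207 + 2.3894 = 21.69
df = (3−1)(3−1) = 4. Since 21.69 > 13.277, reject the null hypothesis of independence at α = 0.01.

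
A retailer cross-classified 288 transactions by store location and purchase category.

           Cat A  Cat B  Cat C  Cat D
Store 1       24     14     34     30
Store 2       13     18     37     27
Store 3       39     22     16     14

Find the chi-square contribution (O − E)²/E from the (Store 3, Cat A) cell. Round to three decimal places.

9.352

Row total (Store 3) = 91; column total (Cat A) = 76; N = 288.
Expected count E = 91 × 76 / 288 = 24.0139.
Contribution = (O − E)²/E = (39 − 24.0139)² / 24.0139 = 9.352.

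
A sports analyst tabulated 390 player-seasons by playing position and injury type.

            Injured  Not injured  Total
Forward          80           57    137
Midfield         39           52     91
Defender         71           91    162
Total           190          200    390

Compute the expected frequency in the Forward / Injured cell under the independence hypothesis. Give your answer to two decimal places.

66.74

Row total (Forward) = 137; column total (Injured) = 190; grand total N = 390.
Expected count = (row total × column total) / N = 137 × 190 / 390 = 66.74.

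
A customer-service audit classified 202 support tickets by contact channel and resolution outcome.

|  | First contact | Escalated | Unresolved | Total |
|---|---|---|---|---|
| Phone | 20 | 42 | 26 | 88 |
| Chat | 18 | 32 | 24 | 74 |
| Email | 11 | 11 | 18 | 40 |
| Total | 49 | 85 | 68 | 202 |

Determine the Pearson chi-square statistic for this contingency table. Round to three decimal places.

4.974

Grand total N = 202.
Expected counts (row total × column total / N):
  Phone, First contact: 88×49/202 = 21.3465
  Phone, Escalated: 88×85/202 = 37.0297
  Phone, Unresolved: 88×68/202 = 29.6238
  Chat, First contact: 74×49/202 = 17.9505
  Chat, Escalated: 74×85/202 = 31.1386
  Chat, Unresolved: 74×68/202 = 24.9109
  Email, First contact: 40×49/202 = 9.7030
  Email, Escalated: 40×85/202 = 16.8317
  Email, Unresolved: 40×68/202 = 13.4653
Contributions (O − E)²/E:
  (20 − 21.3465)²/21.3465 = 0.0849
  (42 − 37.0297)²/37.0297 = 0.6671
  (26 − 29.6238)²/29.6238 = 0.4433
  (18 − 17.9505)²/17.9505 = 0.0001
  (32 − 31.1386)²/31.1386 = 0.0238
  (24 − 24.9109)²/24.9109 = 0.0333
  (11 − 9.7030)²/9.7030 = 0.1734
  (11 − 16.8317)²/16.8317 = 2.0205
  (18 − 13.4653)²/13.4653 = 1.5271
χ² = 0.0849 + 0.6671 + 0.4433 + 0.0001 + 0.0238 + 0.0333 + 0.1734 + 2.0205 + 1.5271 = 4.974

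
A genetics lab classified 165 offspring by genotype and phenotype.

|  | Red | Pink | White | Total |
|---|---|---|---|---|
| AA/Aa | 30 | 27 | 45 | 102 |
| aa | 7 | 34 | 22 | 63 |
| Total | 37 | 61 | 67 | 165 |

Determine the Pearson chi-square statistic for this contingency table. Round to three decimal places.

14.593

Grand total N = 165.
Expected counts (row total × column total / N):
  AA/Aa, Red: 102×37/165 = 22.8727
  AA/Aa, Pink: 102×61/165 = 37.7091
  AA/Aa, White: 102×67/165 = 41.4182
  aa, Red: 63×37/165 = 14.1273
  aa, Pink: 63×61/165 = 23.2909
  aa, White: 63×67/165 = 25.5818
Contributions (O − E)²/E:
  (30 − 22.8727)²/22.8727 = 2.2209
  (27 − 37.7091)²/37.7091 = 3.0413
  (45 − 41.4182)²/41.4182 = 0.3098
  (7 − 14.1273)²/14.1273 = 3.5958
  (34 − 23.2909)²/23.2909 = 4.9240
  (22 − 25.5818)²/25.5818 = 0.5015
χ² = 2.2209 + 3.0413 + 0.3098 + 3.5958 + 4.9240 + 0.5015 = 14.593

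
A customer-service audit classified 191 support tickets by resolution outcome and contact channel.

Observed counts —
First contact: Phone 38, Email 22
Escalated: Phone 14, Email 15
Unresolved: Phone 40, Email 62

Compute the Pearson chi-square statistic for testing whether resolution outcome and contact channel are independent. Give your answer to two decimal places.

Row totals: 60, 29, 102. Column totals: 92, 99. Grand total N = 191.
Expected counts (row total × column total / N):
  First contact, Phone: 60×92/191 = 28.9005
  First contact, Email: 60×99/191 = 31.0995
  Escalated, Phone: 29×92/191 = 13.9686
  Escalated, Email: 29×99/191 = 15.0314
  Unresolved, Phone: 102×92/191 = 49.1309
  Unresolved, Email: 102×99/191 = 52.8691
Contributions (O − E)²/E:
  (38 − 28.9005)²/28.9005 = 2.8650
  (22 − 31.0995)²/31.0995 = 2.6625
  (14 − 13.9686)²/13.9686 = 0.0001
  (15 − 15.0314)²/15.0314 = 0.0001
  (40 − 49.1309)²/49.1309 = 1.6970
  (62 − 52.8691)²/52.8691 = 1.5770
χ² = 2.8650 + 2.6625 + 0.0001 + 0.0001 + 1.6970 + 1.5770 = 8.80

8.80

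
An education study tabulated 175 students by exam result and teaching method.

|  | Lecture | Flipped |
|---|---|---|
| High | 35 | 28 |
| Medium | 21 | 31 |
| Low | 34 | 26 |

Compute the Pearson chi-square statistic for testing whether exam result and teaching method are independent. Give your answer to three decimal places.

3.628

Row totals: 63, 52, 60. Column totals: 90, 85. Grand total N = 175.
Expected counts (row total × column total / N):
  High, Lecture: 63×90/175 = 32.4000
  High, Flipped: 63×85/175 = 30.6000
  Medium, Lecture: 52×90/175 = 26.7429
  Medium, Flipped: 52×85/175 = 25.2571
  Low, Lecture: 60×90/175 = 30.8571
  Low, Flipped: 60×85/175 = 29.1429
Contributions (O − E)²/E:
  (35 − 32.4000)²/32.4000 = 0.2086
  (28 − 30.6000)²/30.6000 = 0.2209
  (21 − 26.7429)²/26.7429 = 1.2333
  (31 − 25.2571)²/25.2571 = 1.3058
  (34 − 30.8571)²/30.8571 = 0.3201
  (26 − 29.1429)²/29.1429 = 0.3389
χ² = 0.2086 + 0.2209 + 1.2333 + 1.3058 + 0.3201 + 0.3389 = 3.628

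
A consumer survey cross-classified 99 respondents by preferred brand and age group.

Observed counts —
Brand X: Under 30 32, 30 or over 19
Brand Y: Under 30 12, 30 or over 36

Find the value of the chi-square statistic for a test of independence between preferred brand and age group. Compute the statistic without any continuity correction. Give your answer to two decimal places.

Row totals: 51, 48. Column totals: 44, 55. Grand total N = 99.
Expected counts (row total × column total / N):
  Brand X, Under 30: 51×44/99 = 22.667
  Brand X, 30 or over: 51×55/99 = 28.333
  Brand Y, Under 30: 48×44/99 = 21.333
  Brand Y, 30 or over: 48×55/99 = 26.667
Contributions (O − E)²/E:
  (32 − 22.667)²/22.667 = 3.8428
  (19 − 28.333)²/28.333 = 3.0743
  (12 − 21.333)²/21.333 = 4.0831
  (36 − 26.667)²/26.667 = 3.2664
χ² = 3.8428 + 3.0743 + 4.0831 + 3.2664 = 14.27

14.27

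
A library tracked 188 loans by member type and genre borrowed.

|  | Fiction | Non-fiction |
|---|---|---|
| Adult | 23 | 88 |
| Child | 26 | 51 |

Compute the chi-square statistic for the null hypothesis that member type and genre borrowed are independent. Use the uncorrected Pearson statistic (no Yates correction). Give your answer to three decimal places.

4.015

Row totals: 111, 77. Column totals: 49, 139. Grand total N = 188.
Expected counts (row total × column total / N):
  Adult, Fiction: 111×49/188 = 28.9309
  Adult, Non-fiction: 111×139/188 = 82.0691
  Child, Fiction: 77×49/188 = 20.0691
  Child, Non-fiction: 77×139/188 = 56.9309
Contributions (O − E)²/E:
  (23 − 28.9309)²/28.9309 = 1.2158
  (88 − 82.0691)²/82.0691 = 0.4286
  (26 − 20.0691)²/20.0691 = 1.7527
  (51 − 56.9309)²/56.9309 = 0.6179
χ² = 1.2158 + 0.4286 + 1.7527 + 0.6179 = 4.015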